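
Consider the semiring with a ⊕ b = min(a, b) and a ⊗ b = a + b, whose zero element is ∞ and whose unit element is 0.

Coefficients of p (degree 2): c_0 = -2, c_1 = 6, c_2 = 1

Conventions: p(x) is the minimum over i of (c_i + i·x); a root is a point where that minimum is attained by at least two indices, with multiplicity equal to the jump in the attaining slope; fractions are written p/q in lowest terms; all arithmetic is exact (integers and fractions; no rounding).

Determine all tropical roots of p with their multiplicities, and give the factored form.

hull edge (i=0, c=-2) to (i=2, c=1): slope 3/2, span 2
Factored form: p(x) = 1 ⊗ (x ⊕ (-3/2)) ⊗ (x ⊕ (-3/2))
Answer: roots = -3/2 (mult 2)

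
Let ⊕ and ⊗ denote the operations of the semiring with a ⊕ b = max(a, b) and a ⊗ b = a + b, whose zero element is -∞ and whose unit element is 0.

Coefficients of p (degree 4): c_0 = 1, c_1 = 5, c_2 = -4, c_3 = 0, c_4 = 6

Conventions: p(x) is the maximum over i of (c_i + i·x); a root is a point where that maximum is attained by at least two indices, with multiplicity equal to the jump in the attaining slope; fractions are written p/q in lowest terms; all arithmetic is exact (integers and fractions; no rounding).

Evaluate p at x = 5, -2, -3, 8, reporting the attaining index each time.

p(5) = max(1+0·5=1, 5+1·5=10, -4+2·5=6, 0+3·5=15, 6+4·5=26) = 26 (attained by i=4)
p(-2) = max(1+0·(-2)=1, 5+1·(-2)=3, -4+2·(-2)=-8, 0+3·(-2)=-6, 6+4·(-2)=-2) = 3 (attained by i=1)
p(-3) = max(1+0·(-3)=1, 5+1·(-3)=2, -4+2·(-3)=-10, 0+3·(-3)=-9, 6+4·(-3)=-6) = 2 (attained by i=1)
p(8) = max(1+0·8=1, 5+1·8=13, -4+2·8=12, 0+3·8=24, 6+4·8=38) = 38 (attained by i=4)
Answer: p(5) = 26; p(-2) = 3; p(-3) = 2; p(8) = 38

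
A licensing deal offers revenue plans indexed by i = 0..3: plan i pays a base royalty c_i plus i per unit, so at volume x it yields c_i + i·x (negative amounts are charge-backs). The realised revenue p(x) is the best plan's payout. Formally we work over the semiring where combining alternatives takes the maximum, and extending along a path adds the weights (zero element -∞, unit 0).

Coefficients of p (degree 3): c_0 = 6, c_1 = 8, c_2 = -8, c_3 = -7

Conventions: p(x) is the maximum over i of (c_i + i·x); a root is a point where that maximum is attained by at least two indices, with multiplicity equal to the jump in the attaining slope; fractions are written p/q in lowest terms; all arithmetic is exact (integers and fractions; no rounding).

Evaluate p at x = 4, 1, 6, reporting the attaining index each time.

p(4) = max(6+0·4=6, 8+1·4=12, -8+2·4=0, -7+3·4=5) = 12 (attained by i=1)
p(1) = max(6+0·1=6, 8+1·1=9, -8+2·1=-6, -7+3·1=-4) = 9 (attained by i=1)
p(6) = max(6+0·6=6, 8+1·6=14, -8+2·6=4, -7+3·6=11) = 14 (attained by i=1)
Answer: p(4) = 12; p(1) = 9; p(6) = 14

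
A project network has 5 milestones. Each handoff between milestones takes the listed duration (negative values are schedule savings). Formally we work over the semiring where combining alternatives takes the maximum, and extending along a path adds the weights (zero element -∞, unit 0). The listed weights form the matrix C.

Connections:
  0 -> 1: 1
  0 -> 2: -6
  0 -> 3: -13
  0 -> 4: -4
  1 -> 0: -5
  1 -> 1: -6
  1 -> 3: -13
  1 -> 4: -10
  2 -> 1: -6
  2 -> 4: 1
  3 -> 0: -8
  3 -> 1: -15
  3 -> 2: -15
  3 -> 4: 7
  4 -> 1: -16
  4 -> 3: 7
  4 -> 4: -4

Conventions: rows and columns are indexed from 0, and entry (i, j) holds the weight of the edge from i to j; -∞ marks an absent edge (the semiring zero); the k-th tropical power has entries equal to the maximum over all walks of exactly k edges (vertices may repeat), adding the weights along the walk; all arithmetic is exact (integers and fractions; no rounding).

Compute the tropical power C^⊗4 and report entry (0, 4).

C^⊗2:
  [-4, -5, -28, 3, -5]
  [-11, -4, -11, -3, -6]
  [-11, -12, -∞, 8, -3]
  [-20, -7, -14, 14, 3]
  [-1, -8, -8, 3, 14]
C^⊗3:
  [-5, -3, -10, 2, 10]
  [-9, -10, -17, 1, 4]
  [0, -7, -7, 4, 15]
  [6, -1, -1, 10, 21]
  [-5, 0, -7, 21, 10]
C^⊗4:
  [-6, -4, -11, 17, 9]
  [-7, -8, -14, 11, 8]
  [-4, 1, -6, 22, 11]
  [2, 7, 0, 28, 17]
  [13, 6, 6, 17, 28]
Key observation: the optimum is the walk 0->2->4->3->4, with weight (-6) + 1 + 7 + 7 = 9.
Optimal value attained by: walk 0->2->4->3->4.
Answer: (C^⊗4)[0][4] = 9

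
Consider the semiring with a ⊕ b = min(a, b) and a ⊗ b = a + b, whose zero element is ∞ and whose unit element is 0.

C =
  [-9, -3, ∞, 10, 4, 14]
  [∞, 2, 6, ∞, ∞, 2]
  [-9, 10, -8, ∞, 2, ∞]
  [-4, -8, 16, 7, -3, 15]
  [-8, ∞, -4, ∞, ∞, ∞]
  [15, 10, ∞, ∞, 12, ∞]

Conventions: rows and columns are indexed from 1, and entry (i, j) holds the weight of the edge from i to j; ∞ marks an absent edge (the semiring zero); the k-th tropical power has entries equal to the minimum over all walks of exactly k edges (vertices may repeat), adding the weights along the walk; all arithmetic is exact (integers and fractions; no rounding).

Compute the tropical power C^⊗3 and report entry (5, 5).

C^⊗2:
  [-18, -12, 0, 1, -5, -1]
  [-3, 4, -2, ∞, 8, 4]
  [-18, -12, -16, 1, -6, 5]
  [-13, -7, -7, 6, 0, -6]
  [-17, -11, -12, 2, -4, 6]
  [4, 12, 8, 25, 19, 12]
C^⊗3:
  [-27, -21, -9, -8, -14, -10]
  [-12, -6, -10, 7, 0, 6]
  [-27, -21, -24, -8, -14, -10]
  [-22, -16, -15, -3, -9, -5]
  [-26, -20, -20, -7, -13, -9]
  [-5, 1, 0, 14, 8, 14]
Key observation: the optimum is the walk 5->1->1->5, with weight (-8) + (-9) + 4 = -13.
Optimal value attained by: walk 5->1->1->5.
Answer: (C^⊗3)[5][5] = -13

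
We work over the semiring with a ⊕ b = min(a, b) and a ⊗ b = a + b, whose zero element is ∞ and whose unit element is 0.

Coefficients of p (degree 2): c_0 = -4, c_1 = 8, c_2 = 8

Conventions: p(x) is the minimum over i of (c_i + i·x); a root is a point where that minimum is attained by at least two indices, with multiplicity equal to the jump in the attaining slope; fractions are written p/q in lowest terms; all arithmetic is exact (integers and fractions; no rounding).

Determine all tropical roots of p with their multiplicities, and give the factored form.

hull edge (i=0, c=-4) to (i=2, c=8): slope 6, span 2
Factored form: p(x) = 8 ⊗ (x ⊕ (-6)) ⊗ (x ⊕ (-6))
Answer: roots = -6 (mult 2)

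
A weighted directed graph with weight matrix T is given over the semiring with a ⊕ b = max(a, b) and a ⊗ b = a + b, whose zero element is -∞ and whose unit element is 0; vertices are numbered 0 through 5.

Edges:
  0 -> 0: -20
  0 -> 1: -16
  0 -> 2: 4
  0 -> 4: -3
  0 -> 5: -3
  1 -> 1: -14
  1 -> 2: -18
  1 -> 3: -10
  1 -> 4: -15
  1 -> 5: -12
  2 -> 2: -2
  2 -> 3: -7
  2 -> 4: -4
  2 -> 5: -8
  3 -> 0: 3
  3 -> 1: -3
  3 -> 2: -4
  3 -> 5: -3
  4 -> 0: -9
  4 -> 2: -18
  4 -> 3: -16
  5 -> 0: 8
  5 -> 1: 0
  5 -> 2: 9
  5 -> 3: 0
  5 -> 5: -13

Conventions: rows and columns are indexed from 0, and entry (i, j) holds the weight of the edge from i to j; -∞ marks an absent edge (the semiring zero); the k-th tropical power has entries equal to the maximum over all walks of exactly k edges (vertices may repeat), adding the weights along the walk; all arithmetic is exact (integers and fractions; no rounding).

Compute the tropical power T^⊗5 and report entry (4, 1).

T^⊗2:
  [5, -3, 6, -3, 0, -4]
  [-4, -12, -3, -12, -22, -13]
  [0, -8, 1, -8, -6, -10]
  [5, -3, 7, -3, 0, 0]
  [-13, -19, -5, -25, -12, -12]
  [3, -3, 12, 2, 5, 5]
T^⊗3:
  [4, -4, 9, -1, 2, 2]
  [-5, -13, 0, -10, -7, -7]
  [-2, -10, 4, -6, -3, -3]
  [8, 0, 9, 0, 3, 2]
  [-4, -12, -3, -12, -9, -13]
  [13, 5, 14, 5, 8, 4]
T^⊗4:
  [10, 2, 11, 2, 5, 1]
  [1, -7, 2, -7, -4, -8]
  [5, -3, 6, -3, 0, -4]
  [10, 2, 12, 2, 5, 5]
  [-5, -13, 0, -10, -7, -7]
  [12, 4, 17, 7, 10, 10]
T^⊗5:
  [9, 1, 14, 4, 7, 7]
  [0, -8, 5, -5, -2, -2]
  [4, -4, 9, -1, 2, 2]
  [13, 5, 14, 5, 8, 7]
  [1, -7, 2, -7, -4, -8]
  [18, 10, 19, 10, 13, 9]
Key observation: the optimum is the walk 4->0->5->0->5->1, with weight (-9) + (-3) + 8 + (-3) + 0 = -7.
Optimal value attained by: walk 4->0->5->0->5->1.
Answer: (T^⊗5)[4][1] = -7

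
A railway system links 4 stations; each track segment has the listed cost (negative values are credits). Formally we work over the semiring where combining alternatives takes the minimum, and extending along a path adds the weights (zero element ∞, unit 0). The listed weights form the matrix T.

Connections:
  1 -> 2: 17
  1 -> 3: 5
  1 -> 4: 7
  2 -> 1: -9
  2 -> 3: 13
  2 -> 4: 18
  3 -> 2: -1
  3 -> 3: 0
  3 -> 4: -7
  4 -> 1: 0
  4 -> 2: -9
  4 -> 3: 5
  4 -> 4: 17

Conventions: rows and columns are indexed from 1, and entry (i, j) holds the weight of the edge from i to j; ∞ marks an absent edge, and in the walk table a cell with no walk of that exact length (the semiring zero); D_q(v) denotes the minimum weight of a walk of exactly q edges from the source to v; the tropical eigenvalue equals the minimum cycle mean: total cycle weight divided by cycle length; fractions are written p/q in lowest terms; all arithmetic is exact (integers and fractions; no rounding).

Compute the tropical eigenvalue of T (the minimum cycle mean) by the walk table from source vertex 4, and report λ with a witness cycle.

q=0: [∞, ∞, ∞, 0]
q=1: [0, -9, 5, 17]
q=2: [-18, 4, 4, -2]
q=3: [-5, -11, -13, -11]
q=4: [-20, -20, -13, -20]
Optimal cycle mean attained by: cycle 1->3->4->2->1, total 5 + (-7) + (-9) + (-9), length 4.
Answer: λ = -5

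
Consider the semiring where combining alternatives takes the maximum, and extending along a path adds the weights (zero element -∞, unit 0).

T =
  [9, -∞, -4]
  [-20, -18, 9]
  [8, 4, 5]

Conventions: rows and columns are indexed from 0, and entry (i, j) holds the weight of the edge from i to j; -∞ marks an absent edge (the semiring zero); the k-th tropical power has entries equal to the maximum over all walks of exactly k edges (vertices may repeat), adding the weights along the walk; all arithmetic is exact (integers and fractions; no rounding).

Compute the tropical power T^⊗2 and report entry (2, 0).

T^⊗2:
  [18, 0, 5]
  [17, 13, 14]
  [17, 9, 13]
Key observation: the optimum is the walk 2->0->0, with weight 8 + 9 = 17.
Optimal value attained by: walk 2->0->0.
Answer: (T^⊗2)[2][0] = 17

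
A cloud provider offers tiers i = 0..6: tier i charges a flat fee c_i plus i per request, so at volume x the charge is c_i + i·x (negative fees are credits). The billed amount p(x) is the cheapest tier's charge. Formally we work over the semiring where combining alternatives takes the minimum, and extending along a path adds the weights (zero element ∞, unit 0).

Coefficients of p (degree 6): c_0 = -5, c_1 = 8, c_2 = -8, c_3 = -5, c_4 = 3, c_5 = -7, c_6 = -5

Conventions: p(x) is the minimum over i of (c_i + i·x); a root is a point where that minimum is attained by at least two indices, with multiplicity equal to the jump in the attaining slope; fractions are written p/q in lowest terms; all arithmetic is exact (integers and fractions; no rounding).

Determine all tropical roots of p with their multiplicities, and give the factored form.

hull edge (i=0, c=-5) to (i=2, c=-8): slope -3/2, span 2
hull edge (i=2, c=-8) to (i=5, c=-7): slope 1/3, span 3
hull edge (i=5, c=-7) to (i=6, c=-5): slope 2, span 1
Factored form: p(x) = -5 ⊗ (x ⊕ (-2)) ⊗ (x ⊕ (-1/3)) ⊗ (x ⊕ (-1/3)) ⊗ (x ⊕ (-1/3)) ⊗ (x ⊕ 3/2) ⊗ (x ⊕ 3/2)
Answer: roots = -2 (mult 1), -1/3 (mult 3), 3/2 (mult 2)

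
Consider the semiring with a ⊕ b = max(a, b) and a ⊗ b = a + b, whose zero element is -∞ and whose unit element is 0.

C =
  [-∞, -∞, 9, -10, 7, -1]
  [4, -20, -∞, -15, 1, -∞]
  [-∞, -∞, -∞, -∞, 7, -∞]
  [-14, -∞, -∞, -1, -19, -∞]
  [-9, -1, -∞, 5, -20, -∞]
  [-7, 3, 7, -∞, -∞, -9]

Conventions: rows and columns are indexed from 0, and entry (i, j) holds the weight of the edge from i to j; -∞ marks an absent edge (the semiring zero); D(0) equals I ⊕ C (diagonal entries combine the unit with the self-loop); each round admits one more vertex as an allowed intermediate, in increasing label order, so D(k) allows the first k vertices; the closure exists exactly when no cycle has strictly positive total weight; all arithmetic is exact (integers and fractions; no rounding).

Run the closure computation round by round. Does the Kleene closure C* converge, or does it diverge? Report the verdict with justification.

D(0):
  [0, -∞, 9, -10, 7, -1]
  [4, 0, -∞, -15, 1, -∞]
  [-∞, -∞, 0, -∞, 7, -∞]
  [-14, -∞, -∞, 0, -19, -∞]
  [-9, -1, -∞, 5, 0, -∞]
  [-7, 3, 7, -∞, -∞, 0]
D(1):
  [0, -∞, 9, -10, 7, -1]
  [4, 0, 13, -6, 11, 3]
  [-∞, -∞, 0, -∞, 7, -∞]
  [-14, -∞, -5, 0, -7, -15]
  [-9, -1, 0, 5, 0, -10]
  [-7, 3, 7, -17, 0, 0]
Detection: at round 2, diagonal entry (4, 4) turns strictly positive.
Key observation: the cycle 4->1->0->4 has total weight (-1) + 4 + 7, which is strictly positive.
Answer: DIVERGES — positive cycle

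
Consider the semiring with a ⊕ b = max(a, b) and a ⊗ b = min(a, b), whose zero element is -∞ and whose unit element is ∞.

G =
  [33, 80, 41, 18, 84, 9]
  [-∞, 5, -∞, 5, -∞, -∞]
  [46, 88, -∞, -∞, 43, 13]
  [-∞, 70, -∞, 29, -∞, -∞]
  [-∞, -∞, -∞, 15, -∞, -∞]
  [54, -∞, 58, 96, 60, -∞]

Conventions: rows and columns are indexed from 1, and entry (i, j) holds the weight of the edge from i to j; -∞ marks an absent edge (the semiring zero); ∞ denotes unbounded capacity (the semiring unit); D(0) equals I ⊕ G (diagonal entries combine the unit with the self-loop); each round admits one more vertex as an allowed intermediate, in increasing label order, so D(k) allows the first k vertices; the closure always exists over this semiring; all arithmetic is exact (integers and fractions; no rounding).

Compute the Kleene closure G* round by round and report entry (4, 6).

D(0):
  [∞, 80, 41, 18, 84, 9]
  [-∞, ∞, -∞, 5, -∞, -∞]
  [46, 88, ∞, -∞, 43, 13]
  [-∞, 70, -∞, ∞, -∞, -∞]
  [-∞, -∞, -∞, 15, ∞, -∞]
  [54, -∞, 58, 96, 60, ∞]
D(1):
  [∞, 80, 41, 18, 84, 9]
  [-∞, ∞, -∞, 5, -∞, -∞]
  [46, 88, ∞, 18, 46, 13]
  [-∞, 70, -∞, ∞, -∞, -∞]
  [-∞, -∞, -∞, 15, ∞, -∞]
  [54, 54, 58, 96, 60, ∞]
D(2):
  [∞, 80, 41, 18, 84, 9]
  [-∞, ∞, -∞, 5, -∞, -∞]
  [46, 88, ∞, 18, 46, 13]
  [-∞, 70, -∞, ∞, -∞, -∞]
  [-∞, -∞, -∞, 15, ∞, -∞]
  [54, 54, 58, 96, 60, ∞]
D(3):
  [∞, 80, 41, 18, 84, 13]
  [-∞, ∞, -∞, 5, -∞, -∞]
  [46, 88, ∞, 18, 46, 13]
  [-∞, 70, -∞, ∞, -∞, -∞]
  [-∞, -∞, -∞, 15, ∞, -∞]
  [54, 58, 58, 96, 60, ∞]
D(4):
  [∞, 80, 41, 18, 84, 13]
  [-∞, ∞, -∞, 5, -∞, -∞]
  [46, 88, ∞, 18, 46, 13]
  [-∞, 70, -∞, ∞, -∞, -∞]
  [-∞, 15, -∞, 15, ∞, -∞]
  [54, 70, 58, 96, 60, ∞]
D(5):
  [∞, 80, 41, 18, 84, 13]
  [-∞, ∞, -∞, 5, -∞, -∞]
  [46, 88, ∞, 18, 46, 13]
  [-∞, 70, -∞, ∞, -∞, -∞]
  [-∞, 15, -∞, 15, ∞, -∞]
  [54, 70, 58, 96, 60, ∞]
D(6):
  [∞, 80, 41, 18, 84, 13]
  [-∞, ∞, -∞, 5, -∞, -∞]
  [46, 88, ∞, 18, 46, 13]
  [-∞, 70, -∞, ∞, -∞, -∞]
  [-∞, 15, -∞, 15, ∞, -∞]
  [54, 70, 58, 96, 60, ∞]
Answer: G*[4][6] = -∞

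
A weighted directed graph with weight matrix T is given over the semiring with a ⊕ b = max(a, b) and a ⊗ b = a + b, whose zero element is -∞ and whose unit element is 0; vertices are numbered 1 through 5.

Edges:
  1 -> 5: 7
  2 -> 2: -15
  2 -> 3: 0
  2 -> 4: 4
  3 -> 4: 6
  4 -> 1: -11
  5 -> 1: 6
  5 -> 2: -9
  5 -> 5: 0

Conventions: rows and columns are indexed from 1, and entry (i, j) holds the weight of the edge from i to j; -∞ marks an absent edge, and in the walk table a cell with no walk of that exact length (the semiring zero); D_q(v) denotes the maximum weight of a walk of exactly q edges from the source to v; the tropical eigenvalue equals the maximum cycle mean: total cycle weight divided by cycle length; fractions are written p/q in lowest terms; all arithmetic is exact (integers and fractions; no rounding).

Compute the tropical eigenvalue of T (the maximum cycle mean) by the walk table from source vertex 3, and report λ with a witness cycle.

q=0: [-∞, -∞, 0, -∞, -∞]
q=1: [-∞, -∞, -∞, 6, -∞]
q=2: [-5, -∞, -∞, -∞, -∞]
q=3: [-∞, -∞, -∞, -∞, 2]
q=4: [8, -7, -∞, -∞, 2]
q=5: [8, -7, -7, -3, 15]
Optimal cycle mean attained by: cycle 1->5->1, total 7 + 6, length 2.
Answer: λ = 13/2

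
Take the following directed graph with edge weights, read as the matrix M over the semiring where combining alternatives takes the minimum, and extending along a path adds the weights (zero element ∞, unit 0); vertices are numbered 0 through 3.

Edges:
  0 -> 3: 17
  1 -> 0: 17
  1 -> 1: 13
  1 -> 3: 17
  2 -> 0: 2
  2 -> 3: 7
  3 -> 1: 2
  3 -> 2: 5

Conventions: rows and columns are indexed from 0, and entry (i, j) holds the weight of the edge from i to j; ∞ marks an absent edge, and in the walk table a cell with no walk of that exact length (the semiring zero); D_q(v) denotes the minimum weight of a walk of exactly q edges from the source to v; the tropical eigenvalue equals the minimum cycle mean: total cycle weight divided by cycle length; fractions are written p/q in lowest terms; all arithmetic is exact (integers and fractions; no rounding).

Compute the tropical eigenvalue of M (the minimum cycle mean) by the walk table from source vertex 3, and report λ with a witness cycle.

q=0: [∞, ∞, ∞, 0]
q=1: [∞, 2, 5, ∞]
q=2: [7, 15, ∞, 12]
q=3: [32, 14, 17, 24]
q=4: [19, 26, 29, 24]
Optimal cycle mean attained by: cycle 2->3->2, total 7 + 5, length 2.
Answer: λ = 6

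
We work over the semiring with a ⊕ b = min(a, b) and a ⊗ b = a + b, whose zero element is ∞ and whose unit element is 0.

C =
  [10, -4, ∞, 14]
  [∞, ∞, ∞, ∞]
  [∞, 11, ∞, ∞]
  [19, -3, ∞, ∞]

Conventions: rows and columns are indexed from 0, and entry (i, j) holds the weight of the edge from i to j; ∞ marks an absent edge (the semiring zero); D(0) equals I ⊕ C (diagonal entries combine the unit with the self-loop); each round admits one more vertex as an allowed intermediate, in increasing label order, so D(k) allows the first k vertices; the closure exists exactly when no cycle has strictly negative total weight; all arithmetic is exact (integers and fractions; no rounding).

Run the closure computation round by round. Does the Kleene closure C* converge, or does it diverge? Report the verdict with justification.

D(0):
  [0, -4, ∞, 14]
  [∞, 0, ∞, ∞]
  [∞, 11, 0, ∞]
  [19, -3, ∞, 0]
D(1):
  [0, -4, ∞, 14]
  [∞, 0, ∞, ∞]
  [∞, 11, 0, ∞]
  [19, -3, ∞, 0]
D(2):
  [0, -4, ∞, 14]
  [∞, 0, ∞, ∞]
  [∞, 11, 0, ∞]
  [19, -3, ∞, 0]
D(3):
  [0, -4, ∞, 14]
  [∞, 0, ∞, ∞]
  [∞, 11, 0, ∞]
  [19, -3, ∞, 0]
D(4):
  [0, -4, ∞, 14]
  [∞, 0, ∞, ∞]
  [∞, 11, 0, ∞]
  [19, -3, ∞, 0]
Key observation: every diagonal entry stays at the unit through all rounds, so no improving cycle exists.
Answer: CONVERGES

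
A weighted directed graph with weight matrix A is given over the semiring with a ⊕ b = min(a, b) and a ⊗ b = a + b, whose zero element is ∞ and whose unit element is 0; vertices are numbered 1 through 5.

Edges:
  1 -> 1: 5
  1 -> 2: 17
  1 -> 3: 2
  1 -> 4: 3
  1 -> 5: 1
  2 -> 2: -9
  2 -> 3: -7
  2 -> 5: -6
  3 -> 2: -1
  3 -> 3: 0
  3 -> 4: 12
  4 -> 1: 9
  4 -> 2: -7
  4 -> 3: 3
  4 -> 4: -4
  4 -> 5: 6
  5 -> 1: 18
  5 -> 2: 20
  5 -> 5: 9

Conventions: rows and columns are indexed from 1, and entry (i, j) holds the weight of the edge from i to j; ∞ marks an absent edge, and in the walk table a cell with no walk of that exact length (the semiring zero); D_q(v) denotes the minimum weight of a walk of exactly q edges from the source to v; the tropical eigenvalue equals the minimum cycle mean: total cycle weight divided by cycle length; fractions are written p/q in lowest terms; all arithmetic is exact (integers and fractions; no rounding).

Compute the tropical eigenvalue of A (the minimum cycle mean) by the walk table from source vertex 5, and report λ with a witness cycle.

q=0: [∞, ∞, ∞, ∞, 0]
q=1: [18, 20, ∞, ∞, 9]
q=2: [23, 11, 13, 21, 14]
q=3: [28, 2, 4, 17, 5]
q=4: [23, -7, -5, 13, -4]
q=5: [14, -16, -14, 7, -13]
Optimal cycle mean attained by: cycle 2->2, total (-9), length 1.
Answer: λ = -9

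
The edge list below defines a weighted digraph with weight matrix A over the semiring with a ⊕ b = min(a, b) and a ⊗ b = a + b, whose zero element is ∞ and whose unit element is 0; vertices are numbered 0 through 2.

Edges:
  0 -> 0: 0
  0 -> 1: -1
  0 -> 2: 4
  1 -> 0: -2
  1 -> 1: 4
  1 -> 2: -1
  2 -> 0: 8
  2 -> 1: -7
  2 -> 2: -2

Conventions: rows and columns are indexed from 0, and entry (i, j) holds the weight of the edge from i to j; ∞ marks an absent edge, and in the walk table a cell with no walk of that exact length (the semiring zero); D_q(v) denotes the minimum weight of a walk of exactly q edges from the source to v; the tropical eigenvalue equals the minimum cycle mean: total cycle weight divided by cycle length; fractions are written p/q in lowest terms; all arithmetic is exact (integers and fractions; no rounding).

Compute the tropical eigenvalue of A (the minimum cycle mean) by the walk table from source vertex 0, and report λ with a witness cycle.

q=0: [0, ∞, ∞]
q=1: [0, -1, 4]
q=2: [-3, -3, -2]
q=3: [-5, -9, -4]
Optimal cycle mean attained by: cycle 1->2->1, total (-1) + (-7), length 2.
Answer: λ = -4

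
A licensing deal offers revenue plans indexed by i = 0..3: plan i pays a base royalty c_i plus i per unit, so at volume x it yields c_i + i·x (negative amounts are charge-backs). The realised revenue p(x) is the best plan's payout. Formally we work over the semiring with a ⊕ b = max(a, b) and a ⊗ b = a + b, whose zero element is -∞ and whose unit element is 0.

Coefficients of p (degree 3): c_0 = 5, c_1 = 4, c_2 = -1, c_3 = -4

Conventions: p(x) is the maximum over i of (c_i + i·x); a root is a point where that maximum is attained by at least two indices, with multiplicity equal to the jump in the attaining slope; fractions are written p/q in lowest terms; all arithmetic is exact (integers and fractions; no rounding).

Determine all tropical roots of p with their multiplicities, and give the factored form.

hull edge (i=0, c=5) to (i=1, c=4): slope -1, span 1
hull edge (i=1, c=4) to (i=3, c=-4): slope -4, span 2
Factored form: p(x) = -4 ⊗ (x ⊕ 1) ⊗ (x ⊕ 4) ⊗ (x ⊕ 4)
Answer: roots = 1 (mult 1), 4 (mult 2)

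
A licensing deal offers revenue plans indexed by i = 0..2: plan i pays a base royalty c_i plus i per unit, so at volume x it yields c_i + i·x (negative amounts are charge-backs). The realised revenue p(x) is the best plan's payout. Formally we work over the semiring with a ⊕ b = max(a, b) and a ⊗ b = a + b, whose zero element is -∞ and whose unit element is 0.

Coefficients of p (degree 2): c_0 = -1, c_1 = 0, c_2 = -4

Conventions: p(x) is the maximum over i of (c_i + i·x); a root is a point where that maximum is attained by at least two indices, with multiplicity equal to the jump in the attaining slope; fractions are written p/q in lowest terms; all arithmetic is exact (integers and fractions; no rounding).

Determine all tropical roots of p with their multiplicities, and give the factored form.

hull edge (i=0, c=-1) to (i=1, c=0): slope 1, span 1
hull edge (i=1, c=0) to (i=2, c=-4): slope -4, span 1
Factored form: p(x) = -4 ⊗ (x ⊕ (-1)) ⊗ (x ⊕ 4)
Answer: roots = -1 (mult 1), 4 (mult 1)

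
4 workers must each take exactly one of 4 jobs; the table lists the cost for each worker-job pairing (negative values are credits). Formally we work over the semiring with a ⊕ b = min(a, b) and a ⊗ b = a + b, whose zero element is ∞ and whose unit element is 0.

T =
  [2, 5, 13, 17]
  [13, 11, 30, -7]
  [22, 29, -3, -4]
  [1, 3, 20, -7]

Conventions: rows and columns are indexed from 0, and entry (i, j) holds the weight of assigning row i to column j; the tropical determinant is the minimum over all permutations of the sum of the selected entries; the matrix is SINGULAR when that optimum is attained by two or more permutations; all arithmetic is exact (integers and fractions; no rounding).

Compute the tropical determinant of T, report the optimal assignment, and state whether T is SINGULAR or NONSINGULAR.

σ = (0, 1, 2, 3): 2 + 11 + (-3) + (-7) = 3
σ = (0, 1, 3, 2): 2 + 11 + (-4) + 20 = 29
σ = (0, 2, 1, 3): 2 + 30 + 29 + (-7) = 54
σ = (0, 2, 3, 1): 2 + 30 + (-4) + 3 = 31
σ = (0, 3, 1, 2): 2 + (-7) + 29 + 20 = 44
σ = (0, 3, 2, 1): 2 + (-7) + (-3) + 3 = -5
σ = (1, 0, 2, 3): 5 + 13 + (-3) + (-7) = 8
σ = (1, 0, 3, 2): 5 + 13 + (-4) + 20 = 34
σ = (1, 2, 0, 3): 5 + 30 + 22 + (-7) = 50
σ = (1, 2, 3, 0): 5 + 30 + (-4) + 1 = 32
σ = (1, 3, 0, 2): 5 + (-7) + 22 + 20 = 40
σ = (1, 3, 2, 0): 5 + (-7) + (-3) + 1 = -4
σ = (2, 0, 1, 3): 13 + 13 + 29 + (-7) = 48
σ = (2, 0, 3, 1): 13 + 13 + (-4) + 3 = 25
σ = (2, 1, 0, 3): 13 + 11 + 22 + (-7) = 39
σ = (2, 1, 3, 0): 13 + 11 + (-4) + 1 = 21
σ = (2, 3, 0, 1): 13 + (-7) + 22 + 3 = 31
σ = (2, 3, 1, 0): 13 + (-7) + 29 + 1 = 36
σ = (3, 0, 1, 2): 17 + 13 + 29 + 20 = 79
σ = (3, 0, 2, 1): 17 + 13 + (-3) + 3 = 30
σ = (3, 1, 0, 2): 17 + 11 + 22 + 20 = 70
σ = (3, 1, 2, 0): 17 + 11 + (-3) + 1 = 26
σ = (3, 2, 0, 1): 17 + 30 + 22 + 3 = 72
σ = (3, 2, 1, 0): 17 + 30 + 29 + 1 = 77
Optimal value attained by: σ = (0, 3, 2, 1).
Answer: det⊕(T) = -5; verdict: NONSINGULAR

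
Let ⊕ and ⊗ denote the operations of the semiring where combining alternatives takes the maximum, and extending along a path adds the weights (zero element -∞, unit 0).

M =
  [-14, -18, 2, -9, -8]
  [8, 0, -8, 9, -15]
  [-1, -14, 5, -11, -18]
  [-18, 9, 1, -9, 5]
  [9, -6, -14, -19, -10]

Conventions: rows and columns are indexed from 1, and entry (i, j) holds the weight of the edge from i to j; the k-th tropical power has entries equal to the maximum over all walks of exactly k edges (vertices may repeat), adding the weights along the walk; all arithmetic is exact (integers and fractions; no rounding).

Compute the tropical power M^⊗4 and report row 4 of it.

M^⊗2:
  [1, 0, 7, -9, -4]
  [8, 18, 10, 9, 14]
  [4, -2, 10, -5, -6]
  [17, 9, 6, 18, -4]
  [2, -6, 11, 3, 1]
M^⊗3:
  [8, 0, 12, 9, -4]
  [26, 18, 15, 27, 14]
  [9, 4, 15, 7, 0]
  [17, 27, 19, 18, 23]
  [10, 12, 16, 3, 8]
M^⊗4:
  [11, 18, 17, 9, 14]
  [26, 36, 28, 27, 32]
  [14, 16, 20, 13, 12]
  [35, 27, 24, 36, 23]
  [20, 12, 21, 21, 8]
Answer: row 4 of M^⊗4 = [35, 27, 24, 36, 23]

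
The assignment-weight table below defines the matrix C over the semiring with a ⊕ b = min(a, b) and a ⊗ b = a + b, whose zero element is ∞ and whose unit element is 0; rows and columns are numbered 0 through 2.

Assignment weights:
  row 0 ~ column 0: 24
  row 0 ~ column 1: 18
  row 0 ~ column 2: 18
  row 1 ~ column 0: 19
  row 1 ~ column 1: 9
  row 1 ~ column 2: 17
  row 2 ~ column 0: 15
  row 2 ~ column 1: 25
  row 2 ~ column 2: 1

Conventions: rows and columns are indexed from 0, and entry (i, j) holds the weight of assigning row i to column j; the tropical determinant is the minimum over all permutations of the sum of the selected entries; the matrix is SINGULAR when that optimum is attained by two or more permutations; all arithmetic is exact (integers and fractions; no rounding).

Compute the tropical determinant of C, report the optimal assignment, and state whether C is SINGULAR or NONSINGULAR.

σ = (0, 1, 2): 24 + 9 + 1 = 34
σ = (0, 2, 1): 24 + 17 + 25 = 66
σ = (1, 0, 2): 18 + 19 + 1 = 38
σ = (1, 2, 0): 18 + 17 + 15 = 50
σ = (2, 0, 1): 18 + 19 + 25 = 62
σ = (2, 1, 0): 18 + 9 + 15 = 42
Optimal value attained by: σ = (0, 1, 2).
Answer: det⊕(C) = 34; verdict: NONSINGULAR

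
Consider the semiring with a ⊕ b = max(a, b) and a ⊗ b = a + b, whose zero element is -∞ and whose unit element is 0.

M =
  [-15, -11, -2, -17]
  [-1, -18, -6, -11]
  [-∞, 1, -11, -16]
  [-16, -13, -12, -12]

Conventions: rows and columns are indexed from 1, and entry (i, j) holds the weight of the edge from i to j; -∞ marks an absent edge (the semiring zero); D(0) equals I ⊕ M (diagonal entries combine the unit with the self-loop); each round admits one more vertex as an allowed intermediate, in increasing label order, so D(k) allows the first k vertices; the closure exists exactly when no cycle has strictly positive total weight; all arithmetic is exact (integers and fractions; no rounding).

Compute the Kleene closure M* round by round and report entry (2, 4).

D(0):
  [0, -11, -2, -17]
  [-1, 0, -6, -11]
  [-∞, 1, 0, -16]
  [-16, -13, -12, 0]
D(1):
  [0, -11, -2, -17]
  [-1, 0, -3, -11]
  [-∞, 1, 0, -16]
  [-16, -13, -12, 0]
D(2):
  [0, -11, -2, -17]
  [-1, 0, -3, -11]
  [0, 1, 0, -10]
  [-14, -13, -12, 0]
D(3):
  [0, -1, -2, -12]
  [-1, 0, -3, -11]
  [0, 1, 0, -10]
  [-12, -11, -12, 0]
D(4):
  [0, -1, -2, -12]
  [-1, 0, -3, -11]
  [0, 1, 0, -10]
  [-12, -11, -12, 0]
Answer: M*[2][4] = -11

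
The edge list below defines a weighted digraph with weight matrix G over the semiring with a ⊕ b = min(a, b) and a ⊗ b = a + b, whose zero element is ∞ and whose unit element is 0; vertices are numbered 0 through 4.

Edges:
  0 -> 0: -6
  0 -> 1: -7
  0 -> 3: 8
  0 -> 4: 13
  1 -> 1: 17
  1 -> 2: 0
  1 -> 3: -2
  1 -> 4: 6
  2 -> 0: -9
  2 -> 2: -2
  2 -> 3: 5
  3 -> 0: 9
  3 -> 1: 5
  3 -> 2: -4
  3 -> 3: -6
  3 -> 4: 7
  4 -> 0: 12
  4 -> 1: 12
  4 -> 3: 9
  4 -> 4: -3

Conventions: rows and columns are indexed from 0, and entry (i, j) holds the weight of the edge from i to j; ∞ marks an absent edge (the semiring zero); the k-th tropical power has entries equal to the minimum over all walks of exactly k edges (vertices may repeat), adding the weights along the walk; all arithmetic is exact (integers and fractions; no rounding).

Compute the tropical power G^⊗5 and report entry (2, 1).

G^⊗2:
  [-12, -13, -7, -9, -1]
  [-9, 3, -6, -8, 3]
  [-15, -16, -4, -1, 4]
  [-13, -1, -10, -12, 1]
  [6, 5, 5, 3, -6]
G^⊗3:
  [-18, -19, -13, -15, -7]
  [-15, -16, -12, -14, -1]
  [-21, -22, -16, -18, -10]
  [-19, -20, -16, -18, -5]
  [-4, -1, -1, -3, -9]
G^⊗4:
  [-24, -25, -19, -21, -13]
  [-21, -22, -18, -20, -10]
  [-27, -28, -22, -24, -16]
  [-25, -26, -22, -24, -14]
  [-10, -11, -7, -9, -12]
G^⊗5:
  [-30, -31, -25, -27, -19]
  [-27, -28, -24, -26, -16]
  [-33, -34, -28, -30, -22]
  [-31, -32, -28, -30, -20]
  [-16, -17, -13, -15, -15]
Key observation: the optimum is the walk 2->0->0->0->0->1, with weight (-9) + (-6) + (-6) + (-6) + (-7) = -34.
Optimal value attained by: walk 2->0->0->0->0->1.
Answer: (G^⊗5)[2][1] = -34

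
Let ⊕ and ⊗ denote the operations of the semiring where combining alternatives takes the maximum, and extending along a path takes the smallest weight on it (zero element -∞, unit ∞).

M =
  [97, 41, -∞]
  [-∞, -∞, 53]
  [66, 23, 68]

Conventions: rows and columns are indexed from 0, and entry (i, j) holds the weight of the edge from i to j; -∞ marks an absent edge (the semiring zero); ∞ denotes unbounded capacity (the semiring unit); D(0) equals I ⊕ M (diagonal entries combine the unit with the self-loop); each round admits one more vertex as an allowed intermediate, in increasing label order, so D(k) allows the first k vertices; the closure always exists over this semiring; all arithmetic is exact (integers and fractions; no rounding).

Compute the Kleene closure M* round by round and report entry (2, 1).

D(0):
  [∞, 41, -∞]
  [-∞, ∞, 53]
  [66, 23, ∞]
D(1):
  [∞, 41, -∞]
  [-∞, ∞, 53]
  [66, 41, ∞]
D(2):
  [∞, 41, 41]
  [-∞, ∞, 53]
  [66, 41, ∞]
D(3):
  [∞, 41, 41]
  [53, ∞, 53]
  [66, 41, ∞]
Answer: M*[2][1] = 41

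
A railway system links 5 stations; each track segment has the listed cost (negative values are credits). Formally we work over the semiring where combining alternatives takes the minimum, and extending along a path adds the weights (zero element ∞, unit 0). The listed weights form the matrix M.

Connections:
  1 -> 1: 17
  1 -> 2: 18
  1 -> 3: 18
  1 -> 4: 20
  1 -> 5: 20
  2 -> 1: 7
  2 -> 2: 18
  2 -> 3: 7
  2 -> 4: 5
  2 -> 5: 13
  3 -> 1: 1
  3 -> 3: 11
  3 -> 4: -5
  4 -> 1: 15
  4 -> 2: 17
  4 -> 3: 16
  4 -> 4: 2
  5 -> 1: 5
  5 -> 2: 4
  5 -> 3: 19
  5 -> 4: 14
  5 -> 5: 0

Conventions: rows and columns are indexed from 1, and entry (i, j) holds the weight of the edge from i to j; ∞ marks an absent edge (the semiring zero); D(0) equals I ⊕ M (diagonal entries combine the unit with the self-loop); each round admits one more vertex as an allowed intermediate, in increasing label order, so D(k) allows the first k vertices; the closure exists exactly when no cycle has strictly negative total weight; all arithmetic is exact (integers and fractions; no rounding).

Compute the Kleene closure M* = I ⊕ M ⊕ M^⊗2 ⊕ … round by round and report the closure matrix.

D(0):
  [0, 18, 18, 20, 20]
  [7, 0, 7, 5, 13]
  [1, ∞, 0, -5, ∞]
  [15, 17, 16, 0, ∞]
  [5, 4, 19, 14, 0]
D(1):
  [0, 18, 18, 20, 20]
  [7, 0, 7, 5, 13]
  [1, 19, 0, -5, 21]
  [15, 17, 16, 0, 35]
  [5, 4, 19, 14, 0]
D(2):
  [0, 18, 18, 20, 20]
  [7, 0, 7, 5, 13]
  [1, 19, 0, -5, 21]
  [15, 17, 16, 0, 30]
  [5, 4, 11, 9, 0]
D(3):
  [0, 18, 18, 13, 20]
  [7, 0, 7, 2, 13]
  [1, 19, 0, -5, 21]
  [15, 17, 16, 0, 30]
  [5, 4, 11, 6, 0]
D(4):
  [0, 18, 18, 13, 20]
  [7, 0, 7, 2, 13]
  [1, 12, 0, -5, 21]
  [15, 17, 16, 0, 30]
  [5, 4, 11, 6, 0]
D(5):
  [0, 18, 18, 13, 20]
  [7, 0, 7, 2, 13]
  [1, 12, 0, -5, 21]
  [15, 17, 16, 0, 30]
  [5, 4, 11, 6, 0]
Answer: M* = [[0, 18, 18, 13, 20], [7, 0, 7, 2, 13], [1, 12, 0, -5, 21], [15, 17, 16, 0, 30], [5, 4, 11, 6, 0]]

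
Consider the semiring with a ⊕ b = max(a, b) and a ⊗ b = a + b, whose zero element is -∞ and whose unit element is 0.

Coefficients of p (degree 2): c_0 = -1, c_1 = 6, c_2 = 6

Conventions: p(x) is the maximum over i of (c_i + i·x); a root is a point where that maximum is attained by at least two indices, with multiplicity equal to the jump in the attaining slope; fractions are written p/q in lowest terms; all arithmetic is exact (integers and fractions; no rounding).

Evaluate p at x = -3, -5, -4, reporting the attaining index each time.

p(-3) = max(-1+0·(-3)=-1, 6+1·(-3)=3, 6+2·(-3)=0) = 3 (attained by i=1)
p(-5) = max(-1+0·(-5)=-1, 6+1·(-5)=1, 6+2·(-5)=-4) = 1 (attained by i=1)
p(-4) = max(-1+0·(-4)=-1, 6+1·(-4)=2, 6+2·(-4)=-2) = 2 (attained by i=1)
Answer: p(-3) = 3; p(-5) = 1; p(-4) = 2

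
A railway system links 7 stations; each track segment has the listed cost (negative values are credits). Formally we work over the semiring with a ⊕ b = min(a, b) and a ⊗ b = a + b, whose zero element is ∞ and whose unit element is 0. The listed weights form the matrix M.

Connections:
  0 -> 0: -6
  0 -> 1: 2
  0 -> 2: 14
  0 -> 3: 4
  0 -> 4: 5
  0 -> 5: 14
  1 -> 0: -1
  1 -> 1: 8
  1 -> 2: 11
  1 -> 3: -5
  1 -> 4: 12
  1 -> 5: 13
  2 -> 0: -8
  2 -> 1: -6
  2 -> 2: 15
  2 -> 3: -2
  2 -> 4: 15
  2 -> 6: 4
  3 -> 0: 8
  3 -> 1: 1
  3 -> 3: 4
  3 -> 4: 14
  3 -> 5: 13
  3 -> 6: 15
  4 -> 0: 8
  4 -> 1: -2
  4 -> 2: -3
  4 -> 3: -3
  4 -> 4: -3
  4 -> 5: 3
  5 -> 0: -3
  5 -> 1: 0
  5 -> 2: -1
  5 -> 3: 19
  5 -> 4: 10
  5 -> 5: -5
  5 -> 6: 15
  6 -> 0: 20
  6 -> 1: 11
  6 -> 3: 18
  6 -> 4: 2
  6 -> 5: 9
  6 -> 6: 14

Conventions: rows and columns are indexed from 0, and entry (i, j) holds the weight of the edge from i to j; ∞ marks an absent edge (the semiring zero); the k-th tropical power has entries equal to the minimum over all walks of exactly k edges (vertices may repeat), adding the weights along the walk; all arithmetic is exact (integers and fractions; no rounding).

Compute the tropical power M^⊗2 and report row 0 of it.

M^⊗2:
  [-12, -4, 2, -3, -1, 8, 18]
  [-7, -4, 9, -1, 4, 8, 10]
  [-14, -6, 5, -11, -3, 6, 13]
  [0, 5, 11, -4, 11, 8, 19]
  [-11, -9, -6, -7, -6, -2, 1]
  [-9, -7, -6, -5, 2, -10, 3]
  [6, 0, -1, -1, -1, 4, 24]
Answer: row 0 of M^⊗2 = [-12, -4, 2, -3, -1, 8, 18]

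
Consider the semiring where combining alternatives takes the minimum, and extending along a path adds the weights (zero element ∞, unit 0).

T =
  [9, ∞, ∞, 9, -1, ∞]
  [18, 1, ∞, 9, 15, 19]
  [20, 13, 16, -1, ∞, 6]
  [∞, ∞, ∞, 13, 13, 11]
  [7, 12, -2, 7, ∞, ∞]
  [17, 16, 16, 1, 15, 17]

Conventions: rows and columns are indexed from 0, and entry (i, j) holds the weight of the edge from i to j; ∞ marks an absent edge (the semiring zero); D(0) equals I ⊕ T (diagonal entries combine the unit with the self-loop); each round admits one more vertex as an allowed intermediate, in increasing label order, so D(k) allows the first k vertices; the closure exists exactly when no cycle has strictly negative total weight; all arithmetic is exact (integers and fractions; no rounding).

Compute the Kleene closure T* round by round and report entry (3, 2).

D(0):
  [0, ∞, ∞, 9, -1, ∞]
  [18, 0, ∞, 9, 15, 19]
  [20, 13, 0, -1, ∞, 6]
  [∞, ∞, ∞, 0, 13, 11]
  [7, 12, -2, 7, 0, ∞]
  [17, 16, 16, 1, 15, 0]
D(1):
  [0, ∞, ∞, 9, -1, ∞]
  [18, 0, ∞, 9, 15, 19]
  [20, 13, 0, -1, 19, 6]
  [∞, ∞, ∞, 0, 13, 11]
  [7, 12, -2, 7, 0, ∞]
  [17, 16, 16, 1, 15, 0]
D(2):
  [0, ∞, ∞, 9, -1, ∞]
  [18, 0, ∞, 9, 15, 19]
  [20, 13, 0, -1, 19, 6]
  [∞, ∞, ∞, 0, 13, 11]
  [7, 12, -2, 7, 0, 31]
  [17, 16, 16, 1, 15, 0]
D(3):
  [0, ∞, ∞, 9, -1, ∞]
  [18, 0, ∞, 9, 15, 19]
  [20, 13, 0, -1, 19, 6]
  [∞, ∞, ∞, 0, 13, 11]
  [7, 11, -2, -3, 0, 4]
  [17, 16, 16, 1, 15, 0]
D(4):
  [0, ∞, ∞, 9, -1, 20]
  [18, 0, ∞, 9, 15, 19]
  [20, 13, 0, -1, 12, 6]
  [∞, ∞, ∞, 0, 13, 11]
  [7, 11, -2, -3, 0, 4]
  [17, 16, 16, 1, 14, 0]
D(5):
  [0, 10, -3, -4, -1, 3]
  [18, 0, 13, 9, 15, 19]
  [19, 13, 0, -1, 12, 6]
  [20, 24, 11, 0, 13, 11]
  [7, 11, -2, -3, 0, 4]
  [17, 16, 12, 1, 14, 0]
D(6):
  [0, 10, -3, -4, -1, 3]
  [18, 0, 13, 9, 15, 19]
  [19, 13, 0, -1, 12, 6]
  [20, 24, 11, 0, 13, 11]
  [7, 11, -2, -3, 0, 4]
  [17, 16, 12, 1, 14, 0]
Answer: T*[3][2] = 11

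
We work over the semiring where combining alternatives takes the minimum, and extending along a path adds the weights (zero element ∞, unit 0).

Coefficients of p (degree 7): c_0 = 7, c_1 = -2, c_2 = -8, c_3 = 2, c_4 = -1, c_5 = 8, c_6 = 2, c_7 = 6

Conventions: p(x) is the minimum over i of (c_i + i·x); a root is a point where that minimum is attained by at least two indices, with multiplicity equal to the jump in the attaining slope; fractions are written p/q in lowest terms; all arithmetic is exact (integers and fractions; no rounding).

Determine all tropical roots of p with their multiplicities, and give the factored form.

hull edge (i=0, c=7) to (i=1, c=-2): slope -9, span 1
hull edge (i=1, c=-2) to (i=2, c=-8): slope -6, span 1
hull edge (i=2, c=-8) to (i=6, c=2): slope 5/2, span 4
hull edge (i=6, c=2) to (i=7, c=6): slope 4, span 1
Factored form: p(x) = 6 ⊗ (x ⊕ (-4)) ⊗ (x ⊕ (-5/2)) ⊗ (x ⊕ (-5/2)) ⊗ (x ⊕ (-5/2)) ⊗ (x ⊕ (-5/2)) ⊗ (x ⊕ 6) ⊗ (x ⊕ 9)
Answer: roots = -4 (mult 1), -5/2 (mult 4), 6 (mult 1), 9 (mult 1)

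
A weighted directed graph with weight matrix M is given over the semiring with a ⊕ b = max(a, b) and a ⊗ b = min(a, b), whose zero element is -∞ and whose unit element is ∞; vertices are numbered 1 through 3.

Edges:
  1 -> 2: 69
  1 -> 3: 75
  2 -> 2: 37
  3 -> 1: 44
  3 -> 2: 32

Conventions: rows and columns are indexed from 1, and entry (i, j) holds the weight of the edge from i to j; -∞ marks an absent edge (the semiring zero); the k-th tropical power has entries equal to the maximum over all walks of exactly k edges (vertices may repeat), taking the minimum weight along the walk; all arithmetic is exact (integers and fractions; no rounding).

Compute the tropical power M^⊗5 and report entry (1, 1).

M^⊗2:
  [44, 37, -∞]
  [-∞, 37, -∞]
  [-∞, 44, 44]
M^⊗3:
  [-∞, 44, 44]
  [-∞, 37, -∞]
  [44, 37, -∞]
M^⊗4:
  [44, 37, -∞]
  [-∞, 37, -∞]
  [-∞, 44, 44]
M^⊗5:
  [-∞, 44, 44]
  [-∞, 37, -∞]
  [44, 37, -∞]
Key observation: no walk of exactly 5 edges connects these vertices, so the entry is the semiring zero.
Answer: (M^⊗5)[1][1] = -∞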